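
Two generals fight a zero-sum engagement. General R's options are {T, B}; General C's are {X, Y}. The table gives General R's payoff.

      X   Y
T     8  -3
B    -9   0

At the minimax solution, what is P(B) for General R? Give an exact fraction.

Row minima: T → -3, B → -9; maximin = -3.
Column maxima: X → 8, Y → 0; minimax = 0.
-3 ≠ 0, so there is no saddle point; optimal play is mixed.
Let General R play T with probability p. Expected payoff against X: 8p + (-9)(1−p) = 17p − 9; against Y: (-3)p + 0(1−p) = −3p.
Setting these equal: 17p − 9 = −3p ⇒ 20p = 9 ⇒ p = 9/20, and the value is (17)·(9/20) − 9 = -27/20.
For General C: with q = P(X), equating T's and B's payoffs gives 11q − 3 = −9q ⇒ q = 3/20.

11/20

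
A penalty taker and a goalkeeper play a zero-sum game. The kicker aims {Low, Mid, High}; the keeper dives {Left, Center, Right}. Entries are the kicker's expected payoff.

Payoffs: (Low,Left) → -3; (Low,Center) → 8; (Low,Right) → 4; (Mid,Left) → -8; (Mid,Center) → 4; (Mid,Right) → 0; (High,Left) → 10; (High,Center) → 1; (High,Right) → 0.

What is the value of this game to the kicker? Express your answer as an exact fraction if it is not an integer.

40/17

Row minima: Low → -3, Mid → -8, High → 0; maximin = 0.
Column maxima: Left → 10, Center → 8, Right → 4; minimax = 4.
0 ≠ 4, so there is no saddle point; optimal play is mixed.
Mid is strictly dominated by Low, so the kicker never plays it.
Center is strictly dominated by Right (it gives the kicker strictly more in every row), so the keeper never plays it.
On the remaining 2×2 (Low, High vs Left, Right):
Let the kicker play Low with probability p. Expected payoff against Left: (-3)p + 10(1−p) = −13p + 10; against Right: 4p + 0(1−p) = 4p.
Setting these equal: −13p + 10 = 4p ⇒ −17p = -10 ⇒ p = 10/17, and the value is (-13)·(10/17) + 10 = 40/17.
For the keeper: with q = P(Left), equating Low's and High's payoffs gives −7q + 4 = 10q ⇒ q = 4/17.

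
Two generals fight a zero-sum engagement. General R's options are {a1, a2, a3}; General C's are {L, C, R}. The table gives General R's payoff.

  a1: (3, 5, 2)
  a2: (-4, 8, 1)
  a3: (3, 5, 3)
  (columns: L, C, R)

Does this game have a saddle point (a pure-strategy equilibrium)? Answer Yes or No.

Row minima: a1 → 2, a2 → -4, a3 → 3; maximin = 3.
Column maxima: L → 3, C → 8, R → 3; minimax = 3.
maximin = minimax = 3, so a saddle point exists.

Yes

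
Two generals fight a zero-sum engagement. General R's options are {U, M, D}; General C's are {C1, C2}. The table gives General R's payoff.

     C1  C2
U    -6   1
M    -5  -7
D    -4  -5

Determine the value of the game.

-17/4

Row minima: U → -6, M → -7, D → -5; maximin = -5.
Column maxima: C1 → -4, C2 → 1; minimax = -4.
-5 ≠ -4, so there is no saddle point; optimal play is mixed.
M is strictly dominated by D, so General R never plays it.
On the remaining 2×2 (U, D vs C1, C2):
Let General R play U with probability p. Expected payoff against C1: (-6)p + (-4)(1−p) = −2p − 4; against C2: 1p + (-5)(1−p) = 6p − 5.
Setting these equal: −2p − 4 = 6p − 5 ⇒ −8p = -1 ⇒ p = 1/8, and the value is (-2)·(1/8) − 4 = -17/4.
For General C: with q = P(C1), equating U's and D's payoffs gives −7q + 1 = q − 5 ⇒ q = 3/4.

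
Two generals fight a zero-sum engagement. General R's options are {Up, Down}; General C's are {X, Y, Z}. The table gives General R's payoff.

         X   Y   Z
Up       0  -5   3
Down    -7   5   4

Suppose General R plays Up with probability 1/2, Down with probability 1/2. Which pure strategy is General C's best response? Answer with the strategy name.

X

If General C plays X, General R's expected payoff is (1/2)·0 + (1/2)·(-7) = -7/2.
If General C plays Y, General R's expected payoff is (1/2)·(-5) + (1/2)·5 = 0.
If General C plays Z, General R's expected payoff is (1/2)·3 + (1/2)·4 = 7/2.
General C minimizes General R's payoff; the smallest is -7/2, so the best response is X.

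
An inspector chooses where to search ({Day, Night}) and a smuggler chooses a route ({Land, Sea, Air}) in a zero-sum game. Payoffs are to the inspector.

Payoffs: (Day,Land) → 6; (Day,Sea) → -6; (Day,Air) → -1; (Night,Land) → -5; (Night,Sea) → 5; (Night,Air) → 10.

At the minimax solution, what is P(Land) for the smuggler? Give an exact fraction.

Row minima: Day → -6, Night → -5; maximin = -5.
Column maxima: Land → 6, Sea → 5, Air → 10; minimax = 5.
-5 ≠ 5, so there is no saddle point; optimal play is mixed.
Air is strictly dominated by Sea (it gives the inspector strictly more in every row), so the smuggler never plays it.
On the remaining 2×2 (Day, Night vs Land, Sea):
Let the inspector play Day with probability p. Expected payoff against Land: 6p + (-5)(1−p) = 11p − 5; against Sea: (-6)p + 5(1−p) = −11p + 5.
Setting these equal: 11p − 5 = −11p + 5 ⇒ 22p = 10 ⇒ p = 5/11, and the value is (11)·(5/11) − 5 = 0.
For the smuggler: with q = P(Land), equating Day's and Night's payoffs gives 12q − 6 = −10q + 5 ⇒ q = 1/2.

1/2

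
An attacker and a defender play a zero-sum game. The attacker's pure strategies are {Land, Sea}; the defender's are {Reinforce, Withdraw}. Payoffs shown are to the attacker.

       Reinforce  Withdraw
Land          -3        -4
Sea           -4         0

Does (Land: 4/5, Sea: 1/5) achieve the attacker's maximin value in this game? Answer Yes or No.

Yes

Against Reinforce this mix gives (4/5)·(-3) + (1/5)·(-4) = -16/5.
Against Withdraw this mix gives (4/5)·(-4) + (1/5)·0 = -16/5.
All of the defender's active replies (Reinforce, Withdraw) yield -16/5, and no column does worse for the attacker. The mix makes the defender indifferent and guarantees -16/5, so it is optimal.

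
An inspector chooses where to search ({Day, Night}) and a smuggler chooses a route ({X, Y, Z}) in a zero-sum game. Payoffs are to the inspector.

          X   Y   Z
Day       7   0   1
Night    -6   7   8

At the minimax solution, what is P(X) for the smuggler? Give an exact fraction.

7/20

Row minima: Day → 0, Night → -6; maximin = 0.
Column maxima: X → 7, Y → 7, Z → 8; minimax = 7.
0 ≠ 7, so there is no saddle point; optimal play is mixed.
Z is strictly dominated by Y (it gives the inspector strictly more in every row), so the smuggler never plays it.
On the remaining 2×2 (Day, Night vs X, Y):
Let the inspector play Day with probability p. Expected payoff against X: 7p + (-6)(1−p) = 13p − 6; against Y: 0p + 7(1−p) = −7p + 7.
Setting these equal: 13p − 6 = −7p + 7 ⇒ 20p = 13 ⇒ p = 13/20, and the value is (13)·(13/20) − 6 = 49/20.
For the smuggler: with q = P(X), equating Day's and Night's payoffs gives 7q = −13q + 7 ⇒ q = 7/20.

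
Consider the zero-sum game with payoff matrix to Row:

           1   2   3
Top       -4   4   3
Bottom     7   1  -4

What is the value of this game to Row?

5/18

Row minima: Top → -4, Bottom → -4; maximin = -4.
Column maxima: 1 → 7, 2 → 4, 3 → 3; minimax = 3.
-4 ≠ 3, so there is no saddle point; optimal play is mixed.
2 is strictly dominated by 3 (it gives Row strictly more in every row), so Column never plays it.
On the remaining 2×2 (Top, Bottom vs 1, 3):
Let Row play Top with probability p. Expected payoff against 1: (-4)p + 7(1−p) = −11p + 7; against 3: 3p + (-4)(1−p) = 7p − 4.
Setting these equal: −11p + 7 = 7p − 4 ⇒ −18p = -11 ⇒ p = 11/18, and the value is (-11)·(11/18) + 7 = 5/18.
For Column: with q = P(1), equating Top's and Bottom's payoffs gives −7q + 3 = 11q − 4 ⇒ q = 7/18.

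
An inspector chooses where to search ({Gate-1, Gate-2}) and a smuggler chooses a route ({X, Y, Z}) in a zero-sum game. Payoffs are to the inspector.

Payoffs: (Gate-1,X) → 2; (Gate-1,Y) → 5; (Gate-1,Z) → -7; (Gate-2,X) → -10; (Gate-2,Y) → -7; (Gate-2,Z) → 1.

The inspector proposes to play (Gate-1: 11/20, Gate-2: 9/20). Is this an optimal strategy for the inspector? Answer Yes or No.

Against X this mix gives (11/20)·2 + (9/20)·(-10) = -17/5.
Against Y this mix gives (11/20)·5 + (9/20)·(-7) = -2/5.
Against Z this mix gives (11/20)·(-7) + (9/20)·1 = -17/5.
All of the smuggler's active replies (X, Z) yield -17/5, and no column does worse for the inspector. The mix makes the smuggler indifferent and guarantees -17/5, so it is optimal.

Yes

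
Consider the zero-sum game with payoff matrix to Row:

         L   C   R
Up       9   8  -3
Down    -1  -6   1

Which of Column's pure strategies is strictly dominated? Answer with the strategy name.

C holds Row's payoff strictly below L in every row: 8 < 9, -6 < -1.
So L is strictly dominated for Column.

L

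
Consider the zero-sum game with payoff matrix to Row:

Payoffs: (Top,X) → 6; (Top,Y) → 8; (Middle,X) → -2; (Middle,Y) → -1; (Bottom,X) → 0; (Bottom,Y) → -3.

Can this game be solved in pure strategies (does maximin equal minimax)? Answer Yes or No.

Row minima: Top → 6, Middle → -2, Bottom → -3; maximin = 6.
Column maxima: X → 6, Y → 8; minimax = 6.
maximin = minimax = 6, so a saddle point exists.

Yes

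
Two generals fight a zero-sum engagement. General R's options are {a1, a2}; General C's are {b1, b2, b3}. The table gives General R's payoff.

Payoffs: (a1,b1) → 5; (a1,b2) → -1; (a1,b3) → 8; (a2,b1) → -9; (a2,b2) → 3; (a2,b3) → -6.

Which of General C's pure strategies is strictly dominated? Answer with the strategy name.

b1 holds General R's payoff strictly below b3 in every row: 5 < 8, -9 < -6.
So b3 is strictly dominated for General C.

b3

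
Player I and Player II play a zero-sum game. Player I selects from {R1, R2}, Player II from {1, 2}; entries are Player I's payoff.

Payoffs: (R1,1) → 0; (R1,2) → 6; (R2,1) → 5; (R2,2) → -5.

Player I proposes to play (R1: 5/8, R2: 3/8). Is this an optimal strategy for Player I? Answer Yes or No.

Yes

Against 1 this mix gives (5/8)·0 + (3/8)·5 = 15/8.
Against 2 this mix gives (5/8)·6 + (3/8)·(-5) = 15/8.
All of Player II's active replies (1, 2) yield 15/8, and no column does worse for Player I. The mix makes Player II indifferent and guarantees 15/8, so it is optimal.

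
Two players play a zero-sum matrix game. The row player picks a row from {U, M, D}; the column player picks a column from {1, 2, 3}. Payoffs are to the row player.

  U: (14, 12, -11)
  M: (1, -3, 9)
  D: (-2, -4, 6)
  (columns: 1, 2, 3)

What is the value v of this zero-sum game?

15/7

Row minima: U → -11, M → -3, D → -4; maximin = -3.
Column maxima: 1 → 14, 2 → 12, 3 → 9; minimax = 9.
-3 ≠ 9, so there is no saddle point; optimal play is mixed.
D is strictly dominated by M, so the row player never plays it.
1 is strictly dominated by 2 (it gives the row player strictly more in every row), so the column player never plays it.
On the remaining 2×2 (U, M vs 2, 3):
Let the row player play U with probability p. Expected payoff against 2: 12p + (-3)(1−p) = 15p − 3; against 3: (-11)p + 9(1−p) = −20p + 9.
Setting these equal: 15p − 3 = −20p + 9 ⇒ 35p = 12 ⇒ p = 12/35, and the value is (15)·(12/35) − 3 = 15/7.
For the column player: with q = P(2), equating U's and M's payoffs gives 23q − 11 = −12q + 9 ⇒ q = 4/7.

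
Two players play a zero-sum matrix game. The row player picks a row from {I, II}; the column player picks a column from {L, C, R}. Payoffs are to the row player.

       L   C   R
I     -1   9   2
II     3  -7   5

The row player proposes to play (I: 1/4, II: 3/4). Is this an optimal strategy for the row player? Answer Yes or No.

Against L this mix gives (1/4)·(-1) + (3/4)·3 = 2.
Against C this mix gives (1/4)·9 + (3/4)·(-7) = -3.
Against R this mix gives (1/4)·2 + (3/4)·5 = 17/4.
The column player will play C, holding the row player to -3. Shifting weight toward the row that does better against C would raise this floor (the equalizing mix achieves 1 against both C and L), so the proposed strategy is not optimal.

No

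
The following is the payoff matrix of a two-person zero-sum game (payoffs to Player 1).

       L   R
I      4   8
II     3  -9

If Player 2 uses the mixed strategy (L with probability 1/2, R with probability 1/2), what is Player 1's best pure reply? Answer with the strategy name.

I

Expected payoff of I: (1/2)·4 + (1/2)·8 = 6.
Expected payoff of II: (1/2)·3 + (1/2)·(-9) = -3.
The largest is 6, so Player 1's best response is I.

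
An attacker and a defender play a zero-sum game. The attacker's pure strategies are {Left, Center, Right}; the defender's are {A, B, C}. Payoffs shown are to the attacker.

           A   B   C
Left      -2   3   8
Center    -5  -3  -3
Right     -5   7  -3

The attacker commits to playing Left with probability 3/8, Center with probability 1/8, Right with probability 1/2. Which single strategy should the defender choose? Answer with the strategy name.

If the defender plays A, the attacker's expected payoff is (3/8)·(-2) + (1/8)·(-5) + (1/2)·(-5) = -31/8.
If the defender plays B, the attacker's expected payoff is (3/8)·3 + (1/8)·(-3) + (1/2)·7 = 17/4.
If the defender plays C, the attacker's expected payoff is (3/8)·8 + (1/8)·(-3) + (1/2)·(-3) = 9/8.
The defender minimizes the attacker's payoff; the smallest is -31/8, so the best response is A.

A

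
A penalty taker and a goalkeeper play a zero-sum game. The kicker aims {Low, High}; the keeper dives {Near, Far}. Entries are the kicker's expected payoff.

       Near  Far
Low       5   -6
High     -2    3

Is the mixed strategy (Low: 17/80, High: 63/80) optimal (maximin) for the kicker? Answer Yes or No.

Against Near this mix gives (17/80)·5 + (63/80)·(-2) = -41/80.
Against Far this mix gives (17/80)·(-6) + (63/80)·3 = 87/80.
The keeper will play Near, holding the kicker to -41/80. Shifting weight toward the row that does better against Near would raise this floor (the equalizing mix achieves 3/16 against both Near and Far), so the proposed strategy is not optimal.

No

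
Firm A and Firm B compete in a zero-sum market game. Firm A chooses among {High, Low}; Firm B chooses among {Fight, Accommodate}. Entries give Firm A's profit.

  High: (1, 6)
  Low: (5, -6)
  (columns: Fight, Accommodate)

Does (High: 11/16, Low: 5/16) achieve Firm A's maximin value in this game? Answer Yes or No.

Against Fight this mix gives (11/16)·1 + (5/16)·5 = 9/4.
Against Accommodate this mix gives (11/16)·6 + (5/16)·(-6) = 9/4.
All of Firm B's active replies (Fight, Accommodate) yield 9/4, and no column does worse for Firm A. The mix makes Firm B indifferent and guarantees 9/4, so it is optimal.

Yes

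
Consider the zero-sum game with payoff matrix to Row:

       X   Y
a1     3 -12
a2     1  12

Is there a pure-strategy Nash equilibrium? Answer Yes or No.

No

Row minima: a1 → -12, a2 → 1; maximin = 1.
Column maxima: X → 3, Y → 12; minimax = 3.
1 ≠ 3, so no pure-strategy equilibrium exists.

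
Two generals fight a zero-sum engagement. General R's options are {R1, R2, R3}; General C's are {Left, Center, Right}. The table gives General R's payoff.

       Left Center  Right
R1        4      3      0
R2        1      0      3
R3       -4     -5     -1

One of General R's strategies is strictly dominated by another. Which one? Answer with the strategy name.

R1 gives a strictly higher payoff than R3 against every column: 4 > -4, 3 > -5, 0 > -1.
So R3 is strictly dominated and General R never plays it.

R3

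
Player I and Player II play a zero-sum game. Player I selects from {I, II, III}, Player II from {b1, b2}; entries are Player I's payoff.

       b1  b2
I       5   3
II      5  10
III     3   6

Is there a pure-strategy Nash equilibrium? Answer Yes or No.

Yes

Row minima: I → 3, II → 5, III → 3; maximin = 5.
Column maxima: b1 → 5, b2 → 10; minimax = 5.
maximin = minimax = 5, so a saddle point exists.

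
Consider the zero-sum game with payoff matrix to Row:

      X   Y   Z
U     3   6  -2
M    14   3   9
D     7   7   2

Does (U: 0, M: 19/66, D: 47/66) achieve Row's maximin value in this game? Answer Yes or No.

No

Against X this mix gives (19/66)·14 + (47/66)·7 = 595/66.
Against Y this mix gives (19/66)·3 + (47/66)·7 = 193/33.
Against Z this mix gives (19/66)·9 + (47/66)·2 = 265/66.
Column will play Z, holding Row to 265/66. Shifting weight toward the row that does better against Z would raise this floor (the equalizing mix achieves 57/11 against both Z and Y), so the proposed strategy is not optimal.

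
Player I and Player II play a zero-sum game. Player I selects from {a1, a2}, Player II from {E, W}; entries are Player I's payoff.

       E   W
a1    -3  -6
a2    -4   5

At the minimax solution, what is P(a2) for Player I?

1/4

Row minima: a1 → -6, a2 → -4; maximin = -4.
Column maxima: E → -3, W → 5; minimax = -3.
-4 ≠ -3, so there is no saddle point; optimal play is mixed.
Let Player I play a1 with probability p. Expected payoff against E: (-3)p + (-4)(1−p) = p − 4; against W: (-6)p + 5(1−p) = −11p + 5.
Setting these equal: p − 4 = −11p + 5 ⇒ 12p = 9 ⇒ p = 3/4, and the value is (1)·(3/4) − 4 = -13/4.
For Player II: with q = P(E), equating a1's and a2's payoffs gives 3q − 6 = −9q + 5 ⇒ q = 11/12.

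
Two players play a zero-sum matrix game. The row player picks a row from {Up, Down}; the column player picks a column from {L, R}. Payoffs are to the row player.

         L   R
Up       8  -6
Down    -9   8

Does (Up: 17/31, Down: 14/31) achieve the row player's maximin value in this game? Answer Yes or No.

Against L this mix gives (17/31)·8 + (14/31)·(-9) = 10/31.
Against R this mix gives (17/31)·(-6) + (14/31)·8 = 10/31.
All of the column player's active replies (L, R) yield 10/31, and no column does worse for the row player. The mix makes the column player indifferent and guarantees 10/31, so it is optimal.

Yes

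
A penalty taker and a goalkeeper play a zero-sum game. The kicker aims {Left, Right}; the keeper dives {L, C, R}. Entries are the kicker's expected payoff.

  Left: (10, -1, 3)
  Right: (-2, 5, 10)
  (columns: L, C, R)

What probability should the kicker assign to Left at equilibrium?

7/18

Row minima: Left → -1, Right → -2; maximin = -1.
Column maxima: L → 10, C → 5, R → 10; minimax = 5.
-1 ≠ 5, so there is no saddle point; optimal play is mixed.
R is strictly dominated by C (it gives the kicker strictly more in every row), so the keeper never plays it.
On the remaining 2×2 (Left, Right vs L, C):
Let the kicker play Left with probability p. Expected payoff against L: 10p + (-2)(1−p) = 12p − 2; against C: (-1)p + 5(1−p) = −6p + 5.
Setting these equal: 12p − 2 = −6p + 5 ⇒ 18p = 7 ⇒ p = 7/18, and the value is (12)·(7/18) − 2 = 8/3.
For the keeper: with q = P(L), equating Left's and Right's payoffs gives 11q − 1 = −7q + 5 ⇒ q = 1/3.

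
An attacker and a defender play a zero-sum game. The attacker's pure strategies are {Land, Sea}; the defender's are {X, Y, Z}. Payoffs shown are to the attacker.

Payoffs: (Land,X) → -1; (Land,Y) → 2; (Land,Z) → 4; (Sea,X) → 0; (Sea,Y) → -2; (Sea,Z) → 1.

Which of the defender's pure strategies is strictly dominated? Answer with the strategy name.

Z

X holds the attacker's payoff strictly below Z in every row: -1 < 4, 0 < 1.
So Z is strictly dominated for the defender.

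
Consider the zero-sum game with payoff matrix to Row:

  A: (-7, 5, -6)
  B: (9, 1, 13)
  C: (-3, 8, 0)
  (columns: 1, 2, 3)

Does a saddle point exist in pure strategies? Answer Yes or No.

No

Row minima: A → -7, B → 1, C → -3; maximin = 1.
Column maxima: 1 → 9, 2 → 8, 3 → 13; minimax = 8.
1 ≠ 8, so no pure-strategy equilibrium exists.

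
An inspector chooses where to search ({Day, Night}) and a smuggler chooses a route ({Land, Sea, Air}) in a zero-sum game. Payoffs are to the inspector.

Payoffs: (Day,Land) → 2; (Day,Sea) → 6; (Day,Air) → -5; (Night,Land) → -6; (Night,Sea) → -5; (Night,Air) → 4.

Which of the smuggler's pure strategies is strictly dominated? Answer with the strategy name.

Land holds the inspector's payoff strictly below Sea in every row: 2 < 6, -6 < -5.
So Sea is strictly dominated for the smuggler.

Sea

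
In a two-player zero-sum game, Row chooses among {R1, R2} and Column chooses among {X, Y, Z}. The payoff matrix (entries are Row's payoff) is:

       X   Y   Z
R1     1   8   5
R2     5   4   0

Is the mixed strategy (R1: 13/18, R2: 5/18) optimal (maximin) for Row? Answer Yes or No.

Against X this mix gives (13/18)·1 + (5/18)·5 = 19/9.
Against Y this mix gives (13/18)·8 + (5/18)·4 = 62/9.
Against Z this mix gives (13/18)·5 + (5/18)·0 = 65/18.
Column will play X, holding Row to 19/9. Shifting weight toward the row that does better against X would raise this floor (the equalizing mix achieves 25/9 against both X and Z), so the proposed strategy is not optimal.

No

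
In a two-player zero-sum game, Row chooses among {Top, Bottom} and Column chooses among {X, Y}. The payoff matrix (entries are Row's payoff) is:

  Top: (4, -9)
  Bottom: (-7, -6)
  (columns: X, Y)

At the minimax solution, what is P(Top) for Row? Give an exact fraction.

1/14

Row minima: Top → -9, Bottom → -7; maximin = -7.
Column maxima: X → 4, Y → -6; minimax = -6.
-7 ≠ -6, so there is no saddle point; optimal play is mixed.
Let Row play Top with probability p. Expected payoff against X: 4p + (-7)(1−p) = 11p − 7; against Y: (-9)p + (-6)(1−p) = −3p − 6.
Setting these equal: 11p − 7 = −3p − 6 ⇒ 14p = 1 ⇒ p = 1/14, and the value is (11)·(1/14) − 7 = -87/14.
For Column: with q = P(X), equating Top's and Bottom's payoffs gives 13q − 9 = −q − 6 ⇒ q = 3/14.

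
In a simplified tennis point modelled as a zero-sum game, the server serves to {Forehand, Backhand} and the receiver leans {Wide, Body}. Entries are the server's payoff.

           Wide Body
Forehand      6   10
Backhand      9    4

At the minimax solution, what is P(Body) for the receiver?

Row minima: Forehand → 6, Backhand → 4; maximin = 6.
Column maxima: Wide → 9, Body → 10; minimax = 9.
6 ≠ 9, so there is no saddle point; optimal play is mixed.
Let the server play Forehand with probability p. Expected payoff against Wide: 6p + 9(1−p) = −3p + 9; against Body: 10p + 4(1−p) = 6p + 4.
Setting these equal: −3p + 9 = 6p + 4 ⇒ −9p = -5 ⇒ p = 5/9, and the value is (-3)·(5/9) + 9 = 22/3.
For the receiver: with q = P(Wide), equating Forehand's and Backhand's payoffs gives −4q + 10 = 5q + 4 ⇒ q = 2/3.

1/3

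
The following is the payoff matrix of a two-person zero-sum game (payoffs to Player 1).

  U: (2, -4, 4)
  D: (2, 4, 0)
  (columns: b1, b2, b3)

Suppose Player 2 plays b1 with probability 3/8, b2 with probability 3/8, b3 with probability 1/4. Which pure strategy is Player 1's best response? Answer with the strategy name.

Expected payoff of U: (3/8)·2 + (3/8)·(-4) + (1/4)·4 = 1/4.
Expected payoff of D: (3/8)·2 + (3/8)·4 + (1/4)·0 = 9/4.
The largest is 9/4, so Player 1's best response is D.

D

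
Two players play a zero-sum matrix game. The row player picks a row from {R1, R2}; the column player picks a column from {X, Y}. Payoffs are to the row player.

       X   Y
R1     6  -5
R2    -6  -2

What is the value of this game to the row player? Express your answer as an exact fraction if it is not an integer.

-14/5

Row minima: R1 → -5, R2 → -6; maximin = -5.
Column maxima: X → 6, Y → -2; minimax = -2.
-5 ≠ -2, so there is no saddle point; optimal play is mixed.
Let the row player play R1 with probability p. Expected payoff against X: 6p + (-6)(1−p) = 12p − 6; against Y: (-5)p + (-2)(1−p) = −3p − 2.
Setting these equal: 12p − 6 = −3p − 2 ⇒ 15p = 4 ⇒ p = 4/15, and the value is (12)·(4/15) − 6 = -14/5.
For the column player: with q = P(X), equating R1's and R2's payoffs gives 11q − 5 = −4q − 2 ⇒ q = 1/5.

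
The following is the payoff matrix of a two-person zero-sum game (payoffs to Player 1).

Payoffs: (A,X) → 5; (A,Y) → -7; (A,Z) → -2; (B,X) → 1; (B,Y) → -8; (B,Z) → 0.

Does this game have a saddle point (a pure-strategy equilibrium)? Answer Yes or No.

Row minima: A → -7, B → -8; maximin = -7.
Column maxima: X → 5, Y → -7, Z → 0; minimax = -7.
maximin = minimax = -7, so a saddle point exists.

Yes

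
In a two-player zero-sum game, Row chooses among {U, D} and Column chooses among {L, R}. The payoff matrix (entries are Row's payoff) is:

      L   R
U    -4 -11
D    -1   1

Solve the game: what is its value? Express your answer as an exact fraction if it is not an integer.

Row minima: U → -11, D → -1; maximin = -1.
Column maxima: L → -1, R → 1; minimax = -1.
Since maximin = minimax = -1, there is a saddle point and the value is -1.

-1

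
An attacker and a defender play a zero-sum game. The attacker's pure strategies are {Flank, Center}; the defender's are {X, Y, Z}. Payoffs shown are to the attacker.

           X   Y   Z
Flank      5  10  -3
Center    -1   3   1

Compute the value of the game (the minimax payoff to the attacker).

1/5

Row minima: Flank → -3, Center → -1; maximin = -1.
Column maxima: X → 5, Y → 10, Z → 1; minimax = 1.
-1 ≠ 1, so there is no saddle point; optimal play is mixed.
Y is strictly dominated by X (it gives the attacker strictly more in every row), so the defender never plays it.
On the remaining 2×2 (Flank, Center vs X, Z):
Let the attacker play Flank with probability p. Expected payoff against X: 5p + (-1)(1−p) = 6p − 1; against Z: (-3)p + 1(1−p) = −4p + 1.
Setting these equal: 6p − 1 = −4p + 1 ⇒ 10p = 2 ⇒ p = 1/5, and the value is (6)·(1/5) − 1 = 1/5.
For the defender: with q = P(X), equating Flank's and Center's payoffs gives 8q − 3 = −2q + 1 ⇒ q = 2/5.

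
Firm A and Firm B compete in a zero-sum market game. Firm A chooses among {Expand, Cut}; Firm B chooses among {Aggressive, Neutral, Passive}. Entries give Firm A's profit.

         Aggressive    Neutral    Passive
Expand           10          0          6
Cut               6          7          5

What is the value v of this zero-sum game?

Row minima: Expand → 0, Cut → 5; maximin = 5.
Column maxima: Aggressive → 10, Neutral → 7, Passive → 6; minimax = 6.
5 ≠ 6, so there is no saddle point; optimal play is mixed.
Aggressive is strictly dominated by Passive (it gives Firm A strictly more in every row), so Firm B never plays it.
On the remaining 2×2 (Expand, Cut vs Neutral, Passive):
Let Firm A play Expand with probability p. Expected payoff against Neutral: 0p + 7(1−p) = −7p + 7; against Passive: 6p + 5(1−p) = p + 5.
Setting these equal: −7p + 7 = p + 5 ⇒ −8p = -2 ⇒ p = 1/4, and the value is (-7)·(1/4) + 7 = 21/4.
For Firm B: with q = P(Neutral), equating Expand's and Cut's payoffs gives −6q + 6 = 2q + 5 ⇒ q = 1/8.

21/4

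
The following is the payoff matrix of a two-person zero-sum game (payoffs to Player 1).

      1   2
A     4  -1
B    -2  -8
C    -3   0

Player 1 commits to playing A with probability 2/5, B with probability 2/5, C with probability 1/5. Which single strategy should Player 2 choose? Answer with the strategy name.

2

If Player 2 plays 1, Player 1's expected payoff is (2/5)·4 + (2/5)·(-2) + (1/5)·(-3) = 1/5.
If Player 2 plays 2, Player 1's expected payoff is (2/5)·(-1) + (2/5)·(-8) + (1/5)·0 = -18/5.
Player 2 minimizes Player 1's payoff; the smallest is -18/5, so the best response is 2.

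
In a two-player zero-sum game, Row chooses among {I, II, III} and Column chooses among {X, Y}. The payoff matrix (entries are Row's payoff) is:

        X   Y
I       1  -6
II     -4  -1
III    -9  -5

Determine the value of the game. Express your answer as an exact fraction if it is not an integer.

-5/2

Row minima: I → -6, II → -4, III → -9; maximin = -4.
Column maxima: X → 1, Y → -1; minimax = -1.
-4 ≠ -1, so there is no saddle point; optimal play is mixed.
III is strictly dominated by II, so Row never plays it.
On the remaining 2×2 (I, II vs X, Y):
Let Row play I with probability p. Expected payoff against X: 1p + (-4)(1−p) = 5p − 4; against Y: (-6)p + (-1)(1−p) = −5p − 1.
Setting these equal: 5p − 4 = −5p − 1 ⇒ 10p = 3 ⇒ p = 3/10, and the value is (5)·(3/10) − 4 = -5/2.
For Column: with q = P(X), equating I's and II's payoffs gives 7q − 6 = −3q − 1 ⇒ q = 1/2.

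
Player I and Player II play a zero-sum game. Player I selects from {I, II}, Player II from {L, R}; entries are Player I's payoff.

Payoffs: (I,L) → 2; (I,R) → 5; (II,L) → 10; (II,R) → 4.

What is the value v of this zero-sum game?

14/3

Row minima: I → 2, II → 4; maximin = 4.
Column maxima: L → 10, R → 5; minimax = 5.
4 ≠ 5, so there is no saddle point; optimal play is mixed.
Let Player I play I with probability p. Expected payoff against L: 2p + 10(1−p) = −8p + 10; against R: 5p + 4(1−p) = p + 4.
Setting these equal: −8p + 10 = p + 4 ⇒ −9p = -6 ⇒ p = 2/3, and the value is (-8)·(2/3) + 10 = 14/3.
For Player II: with q = P(L), equating I's and II's payoffs gives −3q + 5 = 6q + 4 ⇒ q = 1/9.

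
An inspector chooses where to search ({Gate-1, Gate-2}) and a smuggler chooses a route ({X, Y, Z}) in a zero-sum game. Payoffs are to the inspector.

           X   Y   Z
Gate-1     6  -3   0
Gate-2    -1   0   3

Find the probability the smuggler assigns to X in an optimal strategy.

3/10

Row minima: Gate-1 → -3, Gate-2 → -1; maximin = -1.
Column maxima: X → 6, Y → 0, Z → 3; minimax = 0.
-1 ≠ 0, so there is no saddle point; optimal play is mixed.
Z is strictly dominated by Y (it gives the inspector strictly more in every row), so the smuggler never plays it.
On the remaining 2×2 (Gate-1, Gate-2 vs X, Y):
Let the inspector play Gate-1 with probability p. Expected payoff against X: 6p + (-1)(1−p) = 7p − 1; against Y: (-3)p + 0(1−p) = −3p.
Setting these equal: 7p − 1 = −3p ⇒ 10p = 1 ⇒ p = 1/10, and the value is (7)·(1/10) − 1 = -3/10.
For the smuggler: with q = P(X), equating Gate-1's and Gate-2's payoffs gives 9q − 3 = −q ⇒ q = 3/10.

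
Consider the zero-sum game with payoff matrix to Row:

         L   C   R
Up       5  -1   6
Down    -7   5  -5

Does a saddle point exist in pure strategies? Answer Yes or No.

No

Row minima: Up → -1, Down → -7; maximin = -1.
Column maxima: L → 5, C → 5, R → 6; minimax = 5.
-1 ≠ 5, so no pure-strategy equilibrium exists.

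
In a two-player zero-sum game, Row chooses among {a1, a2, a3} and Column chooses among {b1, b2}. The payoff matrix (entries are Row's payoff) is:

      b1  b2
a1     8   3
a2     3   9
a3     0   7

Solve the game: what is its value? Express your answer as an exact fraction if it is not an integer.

Row minima: a1 → 3, a2 → 3, a3 → 0; maximin = 3.
Column maxima: b1 → 8, b2 → 9; minimax = 8.
3 ≠ 8, so there is no saddle point; optimal play is mixed.
a3 is strictly dominated by a2, so Row never plays it.
On the remaining 2×2 (a1, a2 vs b1, b2):
Let Row play a1 with probability p. Expected payoff against b1: 8p + 3(1−p) = 5p + 3; against b2: 3p + 9(1−p) = −6p + 9.
Setting these equal: 5p + 3 = −6p + 9 ⇒ 11p = 6 ⇒ p = 6/11, and the value is (5)·(6/11) + 3 = 63/11.
For Column: with q = P(b1), equating a1's and a2's payoffs gives 5q + 3 = −6q + 9 ⇒ q = 6/11.

63/11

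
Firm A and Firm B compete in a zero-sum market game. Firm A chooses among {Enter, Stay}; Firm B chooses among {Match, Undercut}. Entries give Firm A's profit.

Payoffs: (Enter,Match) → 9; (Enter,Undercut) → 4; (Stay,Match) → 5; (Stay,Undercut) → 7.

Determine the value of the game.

Row minima: Enter → 4, Stay → 5; maximin = 5.
Column maxima: Match → 9, Undercut → 7; minimax = 7.
5 ≠ 7, so there is no saddle point; optimal play is mixed.
Let Firm A play Enter with probability p. Expected payoff against Match: 9p + 5(1−p) = 4p + 5; against Undercut: 4p + 7(1−p) = −3p + 7.
Setting these equal: 4p + 5 = −3p + 7 ⇒ 7p = 2 ⇒ p = 2/7, and the value is (4)·(2/7) + 5 = 43/7.
For Firm B: with q = P(Match), equating Enter's and Stay's payoffs gives 5q + 4 = −2q + 7 ⇒ q = 3/7.

43/7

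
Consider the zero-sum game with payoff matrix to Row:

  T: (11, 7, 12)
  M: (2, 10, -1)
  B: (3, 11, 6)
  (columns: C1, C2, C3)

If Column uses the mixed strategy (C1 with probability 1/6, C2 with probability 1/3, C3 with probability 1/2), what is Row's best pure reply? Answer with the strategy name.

Expected payoff of T: (1/6)·11 + (1/3)·7 + (1/2)·12 = 61/6.
Expected payoff of M: (1/6)·2 + (1/3)·10 + (1/2)·(-1) = 19/6.
Expected payoff of B: (1/6)·3 + (1/3)·11 + (1/2)·6 = 43/6.
The largest is 61/6, so Row's best response is T.

T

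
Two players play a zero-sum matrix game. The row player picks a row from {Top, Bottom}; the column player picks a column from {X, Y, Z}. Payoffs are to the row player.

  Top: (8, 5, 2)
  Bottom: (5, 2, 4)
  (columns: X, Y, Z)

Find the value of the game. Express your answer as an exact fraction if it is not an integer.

16/5

Row minima: Top → 2, Bottom → 2; maximin = 2.
Column maxima: X → 8, Y → 5, Z → 4; minimax = 4.
2 ≠ 4, so there is no saddle point; optimal play is mixed.
X is strictly dominated by Y (it gives the row player strictly more in every row), so the column player never plays it.
On the remaining 2×2 (Top, Bottom vs Y, Z):
Let the row player play Top with probability p. Expected payoff against Y: 5p + 2(1−p) = 3p + 2; against Z: 2p + 4(1−p) = −2p + 4.
Setting these equal: 3p + 2 = −2p + 4 ⇒ 5p = 2 ⇒ p = 2/5, and the value is (3)·(2/5) + 2 = 16/5.
For the column player: with q = P(Y), equating Top's and Bottom's payoffs gives 3q + 2 = −2q + 4 ⇒ q = 2/5.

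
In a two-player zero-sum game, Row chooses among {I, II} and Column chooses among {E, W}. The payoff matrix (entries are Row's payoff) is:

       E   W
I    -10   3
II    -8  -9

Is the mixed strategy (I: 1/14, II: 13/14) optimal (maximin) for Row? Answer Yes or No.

Against E this mix gives (1/14)·(-10) + (13/14)·(-8) = -57/7.
Against W this mix gives (1/14)·3 + (13/14)·(-9) = -57/7.
All of Column's active replies (E, W) yield -57/7, and no column does worse for Row. The mix makes Column indifferent and guarantees -57/7, so it is optimal.

Yes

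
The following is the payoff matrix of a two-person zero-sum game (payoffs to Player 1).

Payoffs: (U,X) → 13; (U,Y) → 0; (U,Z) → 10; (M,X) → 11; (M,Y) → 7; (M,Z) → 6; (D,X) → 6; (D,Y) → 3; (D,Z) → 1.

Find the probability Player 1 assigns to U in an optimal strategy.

1/11

Row minima: U → 0, M → 6, D → 1; maximin = 6.
Column maxima: X → 13, Y → 7, Z → 10; minimax = 7.
6 ≠ 7, so there is no saddle point; optimal play is mixed.
D is strictly dominated by M, so Player 1 never plays it.
X is strictly dominated by Y (it gives Player 1 strictly more in every row), so Player 2 never plays it.
On the remaining 2×2 (U, M vs Y, Z):
Let Player 1 play U with probability p. Expected payoff against Y: 0p + 7(1−p) = −7p + 7; against Z: 10p + 6(1−p) = 4p + 6.
Setting these equal: −7p + 7 = 4p + 6 ⇒ −11p = -1 ⇒ p = 1/11, and the value is (-7)·(1/11) + 7 = 70/11.
For Player 2: with q = P(Y), equating U's and M's payoffs gives −10q + 10 = q + 6 ⇒ q = 4/11.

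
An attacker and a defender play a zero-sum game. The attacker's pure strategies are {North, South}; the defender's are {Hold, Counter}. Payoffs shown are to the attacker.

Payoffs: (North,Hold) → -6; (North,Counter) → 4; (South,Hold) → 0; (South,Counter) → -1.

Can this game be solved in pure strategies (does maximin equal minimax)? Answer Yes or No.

Row minima: North → -6, South → -1; maximin = -1.
Column maxima: Hold → 0, Counter → 4; minimax = 0.
-1 ≠ 0, so no pure-strategy equilibrium exists.

No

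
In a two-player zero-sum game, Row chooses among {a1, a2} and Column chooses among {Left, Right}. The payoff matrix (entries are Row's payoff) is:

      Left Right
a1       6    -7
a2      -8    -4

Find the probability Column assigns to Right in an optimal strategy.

14/17

Row minima: a1 → -7, a2 → -8; maximin = -7.
Column maxima: Left → 6, Right → -4; minimax = -4.
-7 ≠ -4, so there is no saddle point; optimal play is mixed.
Let Row play a1 with probability p. Expected payoff against Left: 6p + (-8)(1−p) = 14p − 8; against Right: (-7)p + (-4)(1−p) = −3p − 4.
Setting these equal: 14p − 8 = −3p − 4 ⇒ 17p = 4 ⇒ p = 4/17, and the value is (14)·(4/17) − 8 = -80/17.
For Column: with q = P(Left), equating a1's and a2's payoffs gives 13q − 7 = −4q − 4 ⇒ q = 3/17.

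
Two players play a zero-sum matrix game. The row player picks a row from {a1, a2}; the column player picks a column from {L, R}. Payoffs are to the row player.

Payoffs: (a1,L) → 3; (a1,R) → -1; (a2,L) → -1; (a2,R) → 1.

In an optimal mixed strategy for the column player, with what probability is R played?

2/3

Row minima: a1 → -1, a2 → -1; maximin = -1.
Column maxima: L → 3, R → 1; minimax = 1.
-1 ≠ 1, so there is no saddle point; optimal play is mixed.
Let the row player play a1 with probability p. Expected payoff against L: 3p + (-1)(1−p) = 4p − 1; against R: (-1)p + 1(1−p) = −2p + 1.
Setting these equal: 4p − 1 = −2p + 1 ⇒ 6p = 2 ⇒ p = 1/3, and the value is (4)·(1/3) − 1 = 1/3.
For the column player: with q = P(L), equating a1's and a2's payoffs gives 4q − 1 = −2q + 1 ⇒ q = 1/3.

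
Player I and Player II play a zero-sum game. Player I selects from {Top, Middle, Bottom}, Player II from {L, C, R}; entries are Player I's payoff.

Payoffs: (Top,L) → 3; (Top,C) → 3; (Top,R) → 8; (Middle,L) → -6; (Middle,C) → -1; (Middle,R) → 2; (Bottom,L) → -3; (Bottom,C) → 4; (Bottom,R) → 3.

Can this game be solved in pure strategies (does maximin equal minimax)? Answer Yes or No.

Row minima: Top → 3, Middle → -6, Bottom → -3; maximin = 3.
Column maxima: L → 3, C → 4, R → 8; minimax = 3.
maximin = minimax = 3, so a saddle point exists.

Yes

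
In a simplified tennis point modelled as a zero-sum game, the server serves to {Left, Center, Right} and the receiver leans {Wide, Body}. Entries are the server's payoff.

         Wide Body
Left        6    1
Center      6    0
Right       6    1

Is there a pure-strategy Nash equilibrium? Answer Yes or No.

Yes

Row minima: Left → 1, Center → 0, Right → 1; maximin = 1.
Column maxima: Wide → 6, Body → 1; minimax = 1.
maximin = minimax = 1, so a saddle point exists.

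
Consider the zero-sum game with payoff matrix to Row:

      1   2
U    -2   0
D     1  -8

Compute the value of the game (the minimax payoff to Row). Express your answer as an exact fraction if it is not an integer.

Row minima: U → -2, D → -8; maximin = -2.
Column maxima: 1 → 1, 2 → 0; minimax = 0.
-2 ≠ 0, so there is no saddle point; optimal play is mixed.
Let Row play U with probability p. Expected payoff against 1: (-2)p + 1(1−p) = −3p + 1; against 2: 0p + (-8)(1−p) = 8p − 8.
Setting these equal: −3p + 1 = 8p − 8 ⇒ −11p = -9 ⇒ p = 9/11, and the value is (-3)·(9/11) + 1 = -16/11.
For Column: with q = P(1), equating U's and D's payoffs gives −2q = 9q − 8 ⇒ q = 8/11.

-16/11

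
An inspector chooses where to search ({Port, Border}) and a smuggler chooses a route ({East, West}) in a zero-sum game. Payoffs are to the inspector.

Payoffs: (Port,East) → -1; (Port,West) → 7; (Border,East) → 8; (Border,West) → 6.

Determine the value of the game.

Row minima: Port → -1, Border → 6; maximin = 6.
Column maxima: East → 8, West → 7; minimax = 7.
6 ≠ 7, so there is no saddle point; optimal play is mixed.
Let the inspector play Port with probability p. Expected payoff against East: (-1)p + 8(1−p) = −9p + 8; against West: 7p + 6(1−p) = p + 6.
Setting these equal: −9p + 8 = p + 6 ⇒ −10p = -2 ⇒ p = 1/5, and the value is (-9)·(1/5) + 8 = 31/5.
For the smuggler: with q = P(East), equating Port's and Border's payoffs gives −8q + 7 = 2q + 6 ⇒ q = 1/10.

31/5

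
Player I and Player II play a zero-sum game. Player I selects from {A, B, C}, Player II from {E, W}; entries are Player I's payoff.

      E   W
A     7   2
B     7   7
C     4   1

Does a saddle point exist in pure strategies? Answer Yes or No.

Yes

Row minima: A → 2, B → 7, C → 1; maximin = 7.
Column maxima: E → 7, W → 7; minimax = 7.
maximin = minimax = 7, so a saddle point exists.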